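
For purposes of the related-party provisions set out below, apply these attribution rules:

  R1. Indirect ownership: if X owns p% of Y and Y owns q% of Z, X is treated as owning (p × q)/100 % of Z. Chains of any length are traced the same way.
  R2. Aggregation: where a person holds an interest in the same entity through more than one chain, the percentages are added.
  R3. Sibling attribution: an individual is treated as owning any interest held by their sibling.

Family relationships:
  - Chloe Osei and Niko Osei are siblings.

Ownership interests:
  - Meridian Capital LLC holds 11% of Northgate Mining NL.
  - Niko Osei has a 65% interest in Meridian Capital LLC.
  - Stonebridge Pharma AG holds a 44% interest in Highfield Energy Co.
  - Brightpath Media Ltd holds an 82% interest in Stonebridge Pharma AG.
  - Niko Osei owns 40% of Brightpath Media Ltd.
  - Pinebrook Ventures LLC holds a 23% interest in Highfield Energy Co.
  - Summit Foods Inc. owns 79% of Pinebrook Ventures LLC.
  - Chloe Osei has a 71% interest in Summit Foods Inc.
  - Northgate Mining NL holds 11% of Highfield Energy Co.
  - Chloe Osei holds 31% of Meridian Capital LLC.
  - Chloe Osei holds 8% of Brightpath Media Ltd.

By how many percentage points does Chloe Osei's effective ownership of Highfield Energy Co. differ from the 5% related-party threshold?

By sibling attribution (R3), Chloe Osei is treated as also owning Niko Osei's interest in Brightpath Media Ltd, giving 8% + 40% = 48%.
By sibling attribution (R3), Chloe Osei is treated as also owning Niko Osei's interest in Meridian Capital LLC, giving 31% + 65% = 96%.
Chain via Brightpath Media Ltd → Stonebridge Pharma AG (R1): 48% × 82% × 44% = 17.3184% of Highfield Energy Co.
Chain via Meridian Capital LLC → Northgate Mining NL (R1): 96% × 11% × 11% = 1.1616% of Highfield Energy Co.
Chain via Summit Foods Inc. → Pinebrook Ventures LLC (R1): 71% × 79% × 23% = 12.9007% of Highfield Energy Co.
Aggregating (R2): 17.3184% + 1.1616% + 12.9007% = 31.3807%.
31.3807% exceeds the 5% threshold by 26.3807 percentage points.

26.3807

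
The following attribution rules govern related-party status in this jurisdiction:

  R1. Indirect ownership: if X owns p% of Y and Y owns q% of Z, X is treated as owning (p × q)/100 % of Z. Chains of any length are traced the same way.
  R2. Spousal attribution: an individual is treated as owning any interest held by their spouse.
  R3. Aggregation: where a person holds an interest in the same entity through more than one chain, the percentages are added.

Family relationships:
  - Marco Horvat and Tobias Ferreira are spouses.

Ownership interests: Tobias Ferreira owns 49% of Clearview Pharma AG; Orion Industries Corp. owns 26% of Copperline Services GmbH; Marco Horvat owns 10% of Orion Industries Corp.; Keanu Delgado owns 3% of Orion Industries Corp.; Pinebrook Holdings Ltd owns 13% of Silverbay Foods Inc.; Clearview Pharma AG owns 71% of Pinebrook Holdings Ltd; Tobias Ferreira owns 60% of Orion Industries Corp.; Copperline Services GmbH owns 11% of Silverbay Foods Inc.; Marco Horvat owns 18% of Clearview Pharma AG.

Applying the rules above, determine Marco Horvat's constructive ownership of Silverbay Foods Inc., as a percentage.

By spousal attribution (R2), Marco Horvat is treated as also owning Tobias Ferreira's interest in Orion Industries Corp, giving 10% + 60% = 70%.
By spousal attribution (R2), Marco Horvat is treated as also owning Tobias Ferreira's interest in Clearview Pharma AG, giving 18% + 49% = 67%.
Chain via Orion Industries Corp. → Copperline Services GmbH (R1): 70% × 26% × 11% = 2.002% of Silverbay Foods Inc.
Chain via Clearview Pharma AG → Pinebrook Holdings Ltd (R1): 67% × 71% × 13% = 6.1841% of Silverbay Foods Inc.
Aggregating (R3): 2.002% + 6.1841% = 8.1861%.

8.1861%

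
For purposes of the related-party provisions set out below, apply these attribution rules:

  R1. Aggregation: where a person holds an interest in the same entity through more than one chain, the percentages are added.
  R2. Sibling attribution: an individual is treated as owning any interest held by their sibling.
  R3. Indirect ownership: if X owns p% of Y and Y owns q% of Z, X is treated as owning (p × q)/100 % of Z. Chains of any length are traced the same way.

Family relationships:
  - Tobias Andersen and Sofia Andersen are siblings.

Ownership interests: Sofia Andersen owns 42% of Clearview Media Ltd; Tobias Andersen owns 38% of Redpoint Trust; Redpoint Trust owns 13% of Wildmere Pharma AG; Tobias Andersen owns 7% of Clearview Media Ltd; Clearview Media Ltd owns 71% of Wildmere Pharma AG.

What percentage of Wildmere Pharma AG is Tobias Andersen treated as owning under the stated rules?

By sibling attribution (R2), Tobias Andersen is treated as also owning Sofia Andersen's interest in Clearview Media Ltd, giving 7% + 42% = 49%.
Chain via Redpoint Trust (R3): 38% × 13% = 4.94% of Wildmere Pharma AG.
Chain via Clearview Media Ltd (R3): 49% × 71% = 34.79% of Wildmere Pharma AG.
Aggregating (R1): 4.94% + 34.79% = 39.73%.

39.73%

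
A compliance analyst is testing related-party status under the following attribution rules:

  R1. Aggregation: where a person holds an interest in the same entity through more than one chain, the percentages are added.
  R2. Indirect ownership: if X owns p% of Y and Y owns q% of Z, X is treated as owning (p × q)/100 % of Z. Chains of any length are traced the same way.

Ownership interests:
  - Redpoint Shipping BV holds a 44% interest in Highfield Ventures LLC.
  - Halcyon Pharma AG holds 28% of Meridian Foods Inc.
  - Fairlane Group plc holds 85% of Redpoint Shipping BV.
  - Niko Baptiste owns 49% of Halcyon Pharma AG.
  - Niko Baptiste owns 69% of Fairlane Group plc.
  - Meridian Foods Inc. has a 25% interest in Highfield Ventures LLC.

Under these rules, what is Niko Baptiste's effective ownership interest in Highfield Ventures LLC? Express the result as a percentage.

29.236%

Chain via Halcyon Pharma AG → Meridian Foods Inc. (R2): 49% × 28% × 25% = 3.43% of Highfield Ventures LLC.
Chain via Fairlane Group plc → Redpoint Shipping BV (R2): 69% × 85% × 44% = 25.806% of Highfield Ventures LLC.
Aggregating (R1): 3.43% + 25.806% = 29.236%.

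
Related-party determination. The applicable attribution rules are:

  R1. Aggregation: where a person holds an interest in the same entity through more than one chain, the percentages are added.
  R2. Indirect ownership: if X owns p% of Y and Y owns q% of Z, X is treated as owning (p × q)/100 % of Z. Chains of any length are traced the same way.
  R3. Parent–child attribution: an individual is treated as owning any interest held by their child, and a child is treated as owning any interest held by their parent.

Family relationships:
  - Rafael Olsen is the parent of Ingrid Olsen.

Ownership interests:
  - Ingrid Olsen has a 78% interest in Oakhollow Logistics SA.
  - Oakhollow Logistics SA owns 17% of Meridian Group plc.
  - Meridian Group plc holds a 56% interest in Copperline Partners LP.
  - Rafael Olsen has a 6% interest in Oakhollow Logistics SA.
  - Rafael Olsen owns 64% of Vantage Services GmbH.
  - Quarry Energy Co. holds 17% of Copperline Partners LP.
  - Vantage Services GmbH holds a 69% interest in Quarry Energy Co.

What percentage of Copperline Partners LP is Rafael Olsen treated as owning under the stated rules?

By parent–child attribution (R3), Rafael Olsen is treated as also owning Ingrid Olsen's interest in Oakhollow Logistics SA, giving 6% + 78% = 84%.
Chain via Oakhollow Logistics SA → Meridian Group plc (R2): 84% × 17% × 56% = 7.9968% of Copperline Partners LP.
Chain via Vantage Services GmbH → Quarry Energy Co. (R2): 64% × 69% × 17% = 7.5072% of Copperline Partners LP.
Aggregating (R1): 7.9968% + 7.5072% = 15.504%.

15.504%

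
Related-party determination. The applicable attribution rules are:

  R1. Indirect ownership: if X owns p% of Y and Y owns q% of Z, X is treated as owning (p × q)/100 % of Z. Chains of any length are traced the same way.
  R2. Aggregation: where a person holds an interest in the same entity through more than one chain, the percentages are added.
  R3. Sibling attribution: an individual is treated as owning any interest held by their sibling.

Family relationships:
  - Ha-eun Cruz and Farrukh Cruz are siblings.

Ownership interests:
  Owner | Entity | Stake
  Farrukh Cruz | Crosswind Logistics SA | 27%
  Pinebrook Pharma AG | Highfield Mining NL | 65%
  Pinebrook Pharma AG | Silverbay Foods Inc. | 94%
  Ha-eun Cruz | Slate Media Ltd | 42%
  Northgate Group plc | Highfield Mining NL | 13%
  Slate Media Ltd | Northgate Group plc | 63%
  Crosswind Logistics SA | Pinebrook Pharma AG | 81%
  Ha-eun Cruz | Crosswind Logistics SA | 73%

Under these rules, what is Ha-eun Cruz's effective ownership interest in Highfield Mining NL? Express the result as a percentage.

By sibling attribution (R3), Ha-eun Cruz is treated as also owning Farrukh Cruz's interest in Crosswind Logistics SA, giving 73% + 27% = 100%.
Chain via Crosswind Logistics SA → Pinebrook Pharma AG (R1): 100% × 81% × 65% = 52.65% of Highfield Mining NL.
Chain via Slate Media Ltd → Northgate Group plc (R1): 42% × 63% × 13% = 3.4398% of Highfield Mining NL.
Aggregating (R2): 52.65% + 3.4398% = 56.0898%.

56.0898%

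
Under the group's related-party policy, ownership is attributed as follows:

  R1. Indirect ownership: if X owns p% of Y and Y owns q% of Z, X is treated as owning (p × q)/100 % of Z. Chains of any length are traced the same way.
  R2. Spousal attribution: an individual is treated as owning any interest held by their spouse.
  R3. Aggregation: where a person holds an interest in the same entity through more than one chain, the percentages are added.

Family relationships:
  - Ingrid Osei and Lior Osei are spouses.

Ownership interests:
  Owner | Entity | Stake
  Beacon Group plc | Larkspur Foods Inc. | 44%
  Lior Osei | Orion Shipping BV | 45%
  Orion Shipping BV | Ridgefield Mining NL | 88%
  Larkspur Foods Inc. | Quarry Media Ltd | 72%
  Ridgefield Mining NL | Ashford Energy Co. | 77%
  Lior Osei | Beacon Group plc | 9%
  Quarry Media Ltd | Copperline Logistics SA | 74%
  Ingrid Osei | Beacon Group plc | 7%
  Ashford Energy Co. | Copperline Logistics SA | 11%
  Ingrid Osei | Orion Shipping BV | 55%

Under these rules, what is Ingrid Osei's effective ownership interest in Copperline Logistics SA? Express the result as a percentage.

11.204512%

By spousal attribution (R2), Ingrid Osei is treated as also owning Lior Osei's interest in Orion Shipping BV, giving 55% + 45% = 100%.
By spousal attribution (R2), Ingrid Osei is treated as also owning Lior Osei's interest in Beacon Group plc, giving 7% + 9% = 16%.
Chain via Orion Shipping BV → Ridgefield Mining NL → Ashford Energy Co. (R1): 100% × 88% × 77% × 11% = 7.4536% of Copperline Logistics SA.
Chain via Beacon Group plc → Larkspur Foods Inc. → Quarry Media Ltd (R1): 16% × 44% × 72% × 74% = 3.750912% of Copperline Logistics SA.
Aggregating (R3): 7.4536% + 3.750912% = 11.204512%.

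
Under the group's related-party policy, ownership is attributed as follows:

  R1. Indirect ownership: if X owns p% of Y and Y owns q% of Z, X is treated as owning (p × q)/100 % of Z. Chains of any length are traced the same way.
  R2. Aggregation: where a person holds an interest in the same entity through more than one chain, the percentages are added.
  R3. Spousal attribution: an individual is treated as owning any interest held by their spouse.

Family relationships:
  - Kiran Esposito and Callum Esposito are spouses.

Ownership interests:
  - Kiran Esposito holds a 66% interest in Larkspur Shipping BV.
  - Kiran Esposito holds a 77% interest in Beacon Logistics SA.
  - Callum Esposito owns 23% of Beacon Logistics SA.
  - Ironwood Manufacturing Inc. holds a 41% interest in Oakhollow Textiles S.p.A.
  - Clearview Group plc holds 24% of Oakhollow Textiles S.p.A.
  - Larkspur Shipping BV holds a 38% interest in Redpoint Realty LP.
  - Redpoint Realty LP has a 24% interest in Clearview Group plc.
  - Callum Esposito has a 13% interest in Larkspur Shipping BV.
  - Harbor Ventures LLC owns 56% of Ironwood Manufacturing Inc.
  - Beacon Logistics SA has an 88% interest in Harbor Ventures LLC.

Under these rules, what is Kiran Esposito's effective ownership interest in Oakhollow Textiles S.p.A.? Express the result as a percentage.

By spousal attribution (R3), Kiran Esposito is treated as also owning Callum Esposito's interest in Larkspur Shipping BV, giving 66% + 13% = 79%.
By spousal attribution (R3), Kiran Esposito is treated as also owning Callum Esposito's interest in Beacon Logistics SA, giving 77% + 23% = 100%.
Chain via Larkspur Shipping BV → Redpoint Realty LP → Clearview Group plc (R1): 79% × 38% × 24% × 24% = 1.729152% of Oakhollow Textiles S.p.A.
Chain via Beacon Logistics SA → Harbor Ventures LLC → Ironwood Manufacturing Inc. (R1): 100% × 88% × 56% × 41% = 20.2048% of Oakhollow Textiles S.p.A.
Aggregating (R2): 1.729152% + 20.2048% = 21.933952%.

21.933952%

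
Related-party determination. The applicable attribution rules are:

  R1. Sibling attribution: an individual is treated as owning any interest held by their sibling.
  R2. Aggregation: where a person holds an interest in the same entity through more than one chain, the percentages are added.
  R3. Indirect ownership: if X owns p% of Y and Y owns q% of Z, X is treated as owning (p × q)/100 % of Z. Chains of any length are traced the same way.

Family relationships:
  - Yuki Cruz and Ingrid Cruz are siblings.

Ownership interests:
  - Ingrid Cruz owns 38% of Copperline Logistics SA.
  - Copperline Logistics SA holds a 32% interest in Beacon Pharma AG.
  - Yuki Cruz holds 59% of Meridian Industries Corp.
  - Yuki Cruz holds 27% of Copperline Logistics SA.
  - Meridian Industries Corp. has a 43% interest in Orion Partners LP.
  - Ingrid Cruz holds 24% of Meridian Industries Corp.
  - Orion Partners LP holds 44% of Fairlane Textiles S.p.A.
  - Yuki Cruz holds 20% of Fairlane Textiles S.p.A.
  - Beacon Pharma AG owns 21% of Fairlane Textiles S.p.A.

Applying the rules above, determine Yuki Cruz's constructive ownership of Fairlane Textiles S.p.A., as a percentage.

By sibling attribution (R1), Yuki Cruz is treated as also owning Ingrid Cruz's interest in Meridian Industries Corp, giving 59% + 24% = 83%.
By sibling attribution (R1), Yuki Cruz is treated as also owning Ingrid Cruz's interest in Copperline Logistics SA, giving 27% + 38% = 65%.
Chain via Meridian Industries Corp. → Orion Partners LP (R3): 83% × 43% × 44% = 15.7036% of Fairlane Textiles S.p.A.
Chain via Copperline Logistics SA → Beacon Pharma AG (R3): 65% × 32% × 21% = 4.368% of Fairlane Textiles S.p.A.
Direct interest in Fairlane Textiles S.p.A: 20%.
Aggregating (R2): 15.7036% + 4.368% + 20% = 40.0716%.

40.0716%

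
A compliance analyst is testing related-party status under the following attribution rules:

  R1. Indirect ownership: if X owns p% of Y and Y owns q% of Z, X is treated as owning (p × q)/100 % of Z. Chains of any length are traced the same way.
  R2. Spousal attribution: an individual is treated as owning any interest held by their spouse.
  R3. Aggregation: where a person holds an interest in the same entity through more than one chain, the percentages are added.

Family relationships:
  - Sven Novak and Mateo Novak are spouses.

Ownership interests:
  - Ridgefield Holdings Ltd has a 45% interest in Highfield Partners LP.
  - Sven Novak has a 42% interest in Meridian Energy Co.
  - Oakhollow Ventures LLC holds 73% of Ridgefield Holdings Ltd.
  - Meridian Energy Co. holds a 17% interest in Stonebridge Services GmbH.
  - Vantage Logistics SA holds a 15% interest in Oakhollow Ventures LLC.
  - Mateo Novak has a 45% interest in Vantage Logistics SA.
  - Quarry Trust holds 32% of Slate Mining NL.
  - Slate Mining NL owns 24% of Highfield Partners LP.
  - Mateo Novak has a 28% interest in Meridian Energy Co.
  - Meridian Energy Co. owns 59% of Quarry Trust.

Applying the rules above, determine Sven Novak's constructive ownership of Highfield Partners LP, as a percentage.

5.389215%

By spousal attribution (R2), Sven Novak is treated as also owning Mateo Novak's interest in Meridian Energy Co, giving 42% + 28% = 70%.
By spousal attribution (R2), Sven Novak is treated as owning Mateo Novak's 45% interest in Vantage Logistics SA.
Chain via Meridian Energy Co. → Quarry Trust → Slate Mining NL (R1): 70% × 59% × 32% × 24% = 3.17184% of Highfield Partners LP.
Chain via Vantage Logistics SA → Oakhollow Ventures LLC → Ridgefield Holdings Ltd (R1): 45% × 15% × 73% × 45% = 2.217375% of Highfield Partners LP.
Aggregating (R3): 3.17184% + 2.217375% = 5.389215%.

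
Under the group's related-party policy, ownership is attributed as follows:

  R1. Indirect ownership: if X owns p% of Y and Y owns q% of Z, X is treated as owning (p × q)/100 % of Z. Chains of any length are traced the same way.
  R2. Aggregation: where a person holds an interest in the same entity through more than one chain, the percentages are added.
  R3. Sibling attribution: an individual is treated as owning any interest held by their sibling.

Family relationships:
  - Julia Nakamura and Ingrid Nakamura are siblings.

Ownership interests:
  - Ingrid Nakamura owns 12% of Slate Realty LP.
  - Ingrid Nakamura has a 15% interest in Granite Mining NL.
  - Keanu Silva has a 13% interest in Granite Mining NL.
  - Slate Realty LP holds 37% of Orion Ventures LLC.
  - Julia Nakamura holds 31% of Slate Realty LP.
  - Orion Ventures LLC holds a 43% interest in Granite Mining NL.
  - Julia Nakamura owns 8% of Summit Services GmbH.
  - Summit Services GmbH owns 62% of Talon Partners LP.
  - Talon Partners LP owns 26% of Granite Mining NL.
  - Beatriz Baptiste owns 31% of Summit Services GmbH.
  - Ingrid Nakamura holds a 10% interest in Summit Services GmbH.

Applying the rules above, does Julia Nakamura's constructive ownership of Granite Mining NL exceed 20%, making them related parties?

Yes

By sibling attribution (R3), Julia Nakamura is treated as also owning Ingrid Nakamura's interest in Slate Realty LP, giving 31% + 12% = 43%.
By sibling attribution (R3), Julia Nakamura is treated as also owning Ingrid Nakamura's interest in Summit Services GmbH, giving 8% + 10% = 18%.
By sibling attribution (R3), Julia Nakamura is treated as owning Ingrid Nakamura's 15% interest in Granite Mining NL.
Chain via Slate Realty LP → Orion Ventures LLC (R1): 43% × 37% × 43% = 6.8413% of Granite Mining NL.
Chain via Summit Services GmbH → Talon Partners LP (R1): 18% × 62% × 26% = 2.9016% of Granite Mining NL.
Direct interest in Granite Mining NL: 15%.
Aggregating (R2): 6.8413% + 2.9016% + 15% = 24.7429%.
24.7429% exceeds the 20% threshold, so Julia is a related party to Granite Mining NL.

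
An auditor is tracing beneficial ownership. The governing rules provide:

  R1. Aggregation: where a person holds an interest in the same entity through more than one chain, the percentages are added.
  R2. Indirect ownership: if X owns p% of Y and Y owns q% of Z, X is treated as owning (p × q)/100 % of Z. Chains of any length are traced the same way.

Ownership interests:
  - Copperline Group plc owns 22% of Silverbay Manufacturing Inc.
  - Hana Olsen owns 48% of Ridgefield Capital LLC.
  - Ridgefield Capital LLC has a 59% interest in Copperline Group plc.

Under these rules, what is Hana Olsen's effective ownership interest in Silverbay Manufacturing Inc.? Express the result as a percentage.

Chain via Ridgefield Capital LLC → Copperline Group plc (R2): 48% × 59% × 22% = 6.2304% of Silverbay Manufacturing Inc.

6.2304%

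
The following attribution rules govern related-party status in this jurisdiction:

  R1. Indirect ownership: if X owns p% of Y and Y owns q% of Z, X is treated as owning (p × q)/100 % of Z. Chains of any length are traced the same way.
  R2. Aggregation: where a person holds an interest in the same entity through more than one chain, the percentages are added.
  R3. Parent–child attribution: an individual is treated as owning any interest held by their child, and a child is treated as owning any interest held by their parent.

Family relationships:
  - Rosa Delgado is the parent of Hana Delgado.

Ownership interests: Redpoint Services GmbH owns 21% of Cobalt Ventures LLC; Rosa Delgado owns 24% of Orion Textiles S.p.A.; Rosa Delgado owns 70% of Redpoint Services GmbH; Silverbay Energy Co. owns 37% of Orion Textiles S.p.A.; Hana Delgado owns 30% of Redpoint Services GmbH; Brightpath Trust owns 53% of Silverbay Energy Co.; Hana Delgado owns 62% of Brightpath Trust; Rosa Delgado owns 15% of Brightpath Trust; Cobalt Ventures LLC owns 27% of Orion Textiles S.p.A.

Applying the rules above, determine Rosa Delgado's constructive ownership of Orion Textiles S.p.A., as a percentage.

By parent–child attribution (R3), Rosa Delgado is treated as also owning Hana Delgado's interest in Redpoint Services GmbH, giving 70% + 30% = 100%.
By parent–child attribution (R3), Rosa Delgado is treated as also owning Hana Delgado's interest in Brightpath Trust, giving 15% + 62% = 77%.
Chain via Redpoint Services GmbH → Cobalt Ventures LLC (R1): 100% × 21% × 27% = 5.67% of Orion Textiles S.p.A.
Chain via Brightpath Trust → Silverbay Energy Co. (R1): 77% × 53% × 37% = 15.0997% of Orion Textiles S.p.A.
Direct interest in Orion Textiles S.p.A: 24%.
Aggregating (R2): 5.67% + 15.0997% + 24% = 44.7697%.

44.7697%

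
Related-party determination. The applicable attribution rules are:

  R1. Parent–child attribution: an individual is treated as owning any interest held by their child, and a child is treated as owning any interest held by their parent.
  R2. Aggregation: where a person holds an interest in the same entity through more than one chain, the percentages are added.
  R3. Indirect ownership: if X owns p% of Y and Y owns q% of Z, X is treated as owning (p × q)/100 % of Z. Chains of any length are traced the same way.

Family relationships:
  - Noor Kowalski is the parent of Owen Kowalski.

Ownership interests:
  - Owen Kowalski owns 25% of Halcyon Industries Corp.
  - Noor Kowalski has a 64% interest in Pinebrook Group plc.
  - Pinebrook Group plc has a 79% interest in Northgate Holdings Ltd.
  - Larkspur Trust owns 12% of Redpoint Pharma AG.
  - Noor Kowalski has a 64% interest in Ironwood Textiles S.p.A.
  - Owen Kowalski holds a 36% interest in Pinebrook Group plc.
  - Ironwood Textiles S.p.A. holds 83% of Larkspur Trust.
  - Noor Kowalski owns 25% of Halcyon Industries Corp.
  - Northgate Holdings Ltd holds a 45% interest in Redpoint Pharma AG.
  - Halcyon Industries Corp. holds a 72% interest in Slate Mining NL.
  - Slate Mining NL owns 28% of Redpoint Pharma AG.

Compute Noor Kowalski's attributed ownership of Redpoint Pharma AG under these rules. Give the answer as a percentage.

52.0044%

By parent–child attribution (R1), Noor Kowalski is treated as also owning Owen Kowalski's interest in Halcyon Industries Corp, giving 25% + 25% = 50%.
By parent–child attribution (R1), Noor Kowalski is treated as also owning Owen Kowalski's interest in Pinebrook Group plc, giving 64% + 36% = 100%.
Chain via Halcyon Industries Corp. → Slate Mining NL (R3): 50% × 72% × 28% = 10.08% of Redpoint Pharma AG.
Chain via Ironwood Textiles S.p.A. → Larkspur Trust (R3): 64% × 83% × 12% = 6.3744% of Redpoint Pharma AG.
Chain via Pinebrook Group plc → Northgate Holdings Ltd (R3): 100% × 79% × 45% = 35.55% of Redpoint Pharma AG.
Aggregating (R2): 10.08% + 6.3744% + 35.55% = 52.0044%.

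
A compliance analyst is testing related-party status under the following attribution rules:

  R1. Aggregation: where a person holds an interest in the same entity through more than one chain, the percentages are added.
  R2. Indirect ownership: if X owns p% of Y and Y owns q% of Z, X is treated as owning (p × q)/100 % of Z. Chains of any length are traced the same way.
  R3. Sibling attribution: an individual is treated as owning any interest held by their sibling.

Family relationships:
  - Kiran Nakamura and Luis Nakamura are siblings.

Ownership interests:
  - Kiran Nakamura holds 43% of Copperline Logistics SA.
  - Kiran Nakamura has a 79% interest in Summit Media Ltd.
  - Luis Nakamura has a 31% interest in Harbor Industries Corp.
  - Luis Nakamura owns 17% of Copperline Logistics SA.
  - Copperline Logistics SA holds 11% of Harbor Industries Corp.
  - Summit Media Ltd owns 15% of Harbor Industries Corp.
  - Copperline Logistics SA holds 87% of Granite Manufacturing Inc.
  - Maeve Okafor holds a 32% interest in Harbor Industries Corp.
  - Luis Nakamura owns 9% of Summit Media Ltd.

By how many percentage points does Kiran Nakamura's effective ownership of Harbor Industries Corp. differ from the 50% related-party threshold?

0.8

By sibling attribution (R3), Kiran Nakamura is treated as also owning Luis Nakamura's interest in Copperline Logistics SA, giving 43% + 17% = 60%.
By sibling attribution (R3), Kiran Nakamura is treated as also owning Luis Nakamura's interest in Summit Media Ltd, giving 79% + 9% = 88%.
By sibling attribution (R3), Kiran Nakamura is treated as owning Luis Nakamura's 31% interest in Harbor Industries Corp.
Chain via Copperline Logistics SA (R2): 60% × 11% = 6.6% of Harbor Industries Corp.
Chain via Summit Media Ltd (R2): 88% × 15% = 13.2% of Harbor Industries Corp.
Direct interest in Harbor Industries Corp: 31%.
Aggregating (R1): 6.6% + 13.2% + 31% = 50.8%.
50.8% exceeds the 50% threshold by 0.8 percentage points.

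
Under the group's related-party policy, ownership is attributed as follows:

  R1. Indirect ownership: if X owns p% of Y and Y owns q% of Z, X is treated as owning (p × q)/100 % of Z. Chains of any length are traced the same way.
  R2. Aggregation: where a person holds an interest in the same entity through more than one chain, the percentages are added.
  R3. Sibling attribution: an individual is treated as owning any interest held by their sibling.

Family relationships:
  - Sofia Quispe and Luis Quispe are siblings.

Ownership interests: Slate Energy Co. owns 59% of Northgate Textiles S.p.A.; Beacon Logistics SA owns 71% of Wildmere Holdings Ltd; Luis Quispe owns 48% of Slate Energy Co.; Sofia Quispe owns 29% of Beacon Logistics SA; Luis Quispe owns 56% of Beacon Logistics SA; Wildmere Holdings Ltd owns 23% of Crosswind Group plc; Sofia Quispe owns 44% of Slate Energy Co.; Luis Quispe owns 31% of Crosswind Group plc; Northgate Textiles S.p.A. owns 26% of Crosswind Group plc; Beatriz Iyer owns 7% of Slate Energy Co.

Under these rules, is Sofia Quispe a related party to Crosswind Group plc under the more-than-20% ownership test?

By sibling attribution (R3), Sofia Quispe is treated as also owning Luis Quispe's interest in Beacon Logistics SA, giving 29% + 56% = 85%.
By sibling attribution (R3), Sofia Quispe is treated as also owning Luis Quispe's interest in Slate Energy Co, giving 44% + 48% = 92%.
By sibling attribution (R3), Sofia Quispe is treated as owning Luis Quispe's 31% interest in Crosswind Group plc.
Chain via Beacon Logistics SA → Wildmere Holdings Ltd (R1): 85% × 71% × 23% = 13.8805% of Crosswind Group plc.
Chain via Slate Energy Co. → Northgate Textiles S.p.A. (R1): 92% × 59% × 26% = 14.1128% of Crosswind Group plc.
Direct interest in Crosswind Group plc: 31%.
Aggregating (R2): 13.8805% + 14.1128% + 31% = 58.9933%.
58.9933% exceeds the 20% threshold, so Sofia is a related party to Crosswind Group plc.

Yes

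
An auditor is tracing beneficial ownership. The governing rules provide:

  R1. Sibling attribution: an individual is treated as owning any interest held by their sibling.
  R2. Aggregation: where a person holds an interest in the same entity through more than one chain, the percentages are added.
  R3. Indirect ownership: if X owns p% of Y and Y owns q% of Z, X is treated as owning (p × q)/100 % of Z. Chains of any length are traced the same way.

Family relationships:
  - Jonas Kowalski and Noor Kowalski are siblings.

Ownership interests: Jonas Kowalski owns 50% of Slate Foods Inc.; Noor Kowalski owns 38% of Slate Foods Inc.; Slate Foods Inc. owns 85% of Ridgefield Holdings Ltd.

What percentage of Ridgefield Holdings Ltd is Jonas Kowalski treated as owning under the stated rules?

74.8%

By sibling attribution (R1), Jonas Kowalski is treated as also owning Noor Kowalski's interest in Slate Foods Inc, giving 50% + 38% = 88%.
Chain via Slate Foods Inc. (R3): 88% × 85% = 74.8% of Ridgefield Holdings Ltd.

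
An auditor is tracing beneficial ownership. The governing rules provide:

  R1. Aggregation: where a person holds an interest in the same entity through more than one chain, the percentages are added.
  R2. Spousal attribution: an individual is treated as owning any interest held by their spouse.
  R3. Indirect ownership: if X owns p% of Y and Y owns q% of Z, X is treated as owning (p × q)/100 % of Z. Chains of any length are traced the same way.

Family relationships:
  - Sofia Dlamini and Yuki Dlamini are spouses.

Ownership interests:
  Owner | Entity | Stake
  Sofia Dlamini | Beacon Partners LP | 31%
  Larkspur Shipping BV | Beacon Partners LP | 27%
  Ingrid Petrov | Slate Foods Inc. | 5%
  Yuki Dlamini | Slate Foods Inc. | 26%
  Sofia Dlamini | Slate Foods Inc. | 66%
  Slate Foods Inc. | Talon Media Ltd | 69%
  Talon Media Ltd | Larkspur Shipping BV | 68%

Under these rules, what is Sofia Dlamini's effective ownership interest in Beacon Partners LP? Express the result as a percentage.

42.654928%

By spousal attribution (R2), Sofia Dlamini is treated as also owning Yuki Dlamini's interest in Slate Foods Inc, giving 66% + 26% = 92%.
Chain via Slate Foods Inc. → Talon Media Ltd → Larkspur Shipping BV (R3): 92% × 69% × 68% × 27% = 11.654928% of Beacon Partners LP.
Direct interest in Beacon Partners LP: 31%.
Aggregating (R1): 11.654928% + 31% = 42.654928%.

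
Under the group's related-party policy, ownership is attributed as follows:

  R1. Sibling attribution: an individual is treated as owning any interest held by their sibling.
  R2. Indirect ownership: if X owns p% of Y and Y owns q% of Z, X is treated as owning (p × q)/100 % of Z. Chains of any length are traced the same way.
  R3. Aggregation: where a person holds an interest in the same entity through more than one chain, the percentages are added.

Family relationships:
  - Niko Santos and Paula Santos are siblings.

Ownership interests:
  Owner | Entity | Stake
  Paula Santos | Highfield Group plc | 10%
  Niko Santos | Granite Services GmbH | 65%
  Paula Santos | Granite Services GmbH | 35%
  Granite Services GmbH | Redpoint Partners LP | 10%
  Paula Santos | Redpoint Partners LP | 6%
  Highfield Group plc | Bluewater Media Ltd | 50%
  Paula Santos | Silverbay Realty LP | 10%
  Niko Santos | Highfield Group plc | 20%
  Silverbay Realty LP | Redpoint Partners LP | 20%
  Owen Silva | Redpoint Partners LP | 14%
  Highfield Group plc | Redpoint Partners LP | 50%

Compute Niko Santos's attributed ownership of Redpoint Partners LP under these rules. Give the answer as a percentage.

33%

By sibling attribution (R1), Niko Santos is treated as also owning Paula Santos's interest in Granite Services GmbH, giving 65% + 35% = 100%.
By sibling attribution (R1), Niko Santos is treated as also owning Paula Santos's interest in Highfield Group plc, giving 20% + 10% = 30%.
By sibling attribution (R1), Niko Santos is treated as owning Paula Santos's 10% interest in Silverbay Realty LP.
By sibling attribution (R1), Niko Santos is treated as owning Paula Santos's 6% interest in Redpoint Partners LP.
Chain via Granite Services GmbH (R2): 100% × 10% = 10% of Redpoint Partners LP.
Chain via Highfield Group plc (R2): 30% × 50% = 15% of Redpoint Partners LP.
Chain via Silverbay Realty LP (R2): 10% × 20% = 2% of Redpoint Partners LP.
Direct interest in Redpoint Partners LP: 6%.
Aggregating (R3): 10% + 15% + 2% + 6% = 33%.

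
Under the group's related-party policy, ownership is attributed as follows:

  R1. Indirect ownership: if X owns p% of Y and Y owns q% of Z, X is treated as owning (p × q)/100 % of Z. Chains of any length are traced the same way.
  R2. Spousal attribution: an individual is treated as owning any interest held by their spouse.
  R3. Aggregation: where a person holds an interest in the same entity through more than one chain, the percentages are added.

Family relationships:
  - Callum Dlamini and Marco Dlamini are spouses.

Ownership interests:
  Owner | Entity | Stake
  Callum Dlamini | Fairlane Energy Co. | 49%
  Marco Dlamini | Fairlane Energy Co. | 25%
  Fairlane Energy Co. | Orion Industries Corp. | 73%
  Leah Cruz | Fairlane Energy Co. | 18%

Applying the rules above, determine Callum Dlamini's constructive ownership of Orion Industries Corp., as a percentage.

54.02%

By spousal attribution (R2), Callum Dlamini is treated as also owning Marco Dlamini's interest in Fairlane Energy Co, giving 49% + 25% = 74%.
Chain via Fairlane Energy Co. (R1): 74% × 73% = 54.02% of Orion Industries Corp.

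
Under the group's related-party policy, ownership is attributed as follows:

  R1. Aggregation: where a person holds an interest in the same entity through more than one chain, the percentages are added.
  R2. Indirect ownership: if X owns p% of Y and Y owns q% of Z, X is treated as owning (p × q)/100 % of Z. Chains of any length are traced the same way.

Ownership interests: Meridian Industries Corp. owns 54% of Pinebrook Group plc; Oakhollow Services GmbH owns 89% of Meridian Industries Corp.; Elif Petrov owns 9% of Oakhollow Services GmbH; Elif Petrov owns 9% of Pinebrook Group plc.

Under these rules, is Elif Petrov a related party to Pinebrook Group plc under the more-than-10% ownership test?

Yes

Chain via Oakhollow Services GmbH → Meridian Industries Corp. (R2): 9% × 89% × 54% = 4.3254% of Pinebrook Group plc.
Direct interest in Pinebrook Group plc: 9%.
Aggregating (R1): 4.3254% + 9% = 13.3254%.
13.3254% exceeds the 10% threshold, so Elif is a related party to Pinebrook Group plc.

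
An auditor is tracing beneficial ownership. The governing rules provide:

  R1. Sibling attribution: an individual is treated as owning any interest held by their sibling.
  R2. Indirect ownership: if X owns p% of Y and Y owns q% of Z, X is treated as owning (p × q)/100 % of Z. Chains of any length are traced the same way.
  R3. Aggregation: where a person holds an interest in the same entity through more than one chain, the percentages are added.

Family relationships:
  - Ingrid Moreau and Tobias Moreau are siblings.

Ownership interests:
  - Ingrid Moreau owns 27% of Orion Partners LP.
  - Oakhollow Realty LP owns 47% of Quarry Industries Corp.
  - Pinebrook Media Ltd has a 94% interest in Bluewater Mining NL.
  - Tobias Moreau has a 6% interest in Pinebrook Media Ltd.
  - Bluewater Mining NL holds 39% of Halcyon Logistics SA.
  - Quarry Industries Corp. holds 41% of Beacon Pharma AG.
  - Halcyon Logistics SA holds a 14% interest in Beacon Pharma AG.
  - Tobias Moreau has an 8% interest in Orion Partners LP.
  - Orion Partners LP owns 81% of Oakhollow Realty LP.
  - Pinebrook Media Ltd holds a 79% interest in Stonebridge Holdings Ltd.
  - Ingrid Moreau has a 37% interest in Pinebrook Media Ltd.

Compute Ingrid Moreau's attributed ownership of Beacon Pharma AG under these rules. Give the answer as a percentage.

By sibling attribution (R1), Ingrid Moreau is treated as also owning Tobias Moreau's interest in Orion Partners LP, giving 27% + 8% = 35%.
By sibling attribution (R1), Ingrid Moreau is treated as also owning Tobias Moreau's interest in Pinebrook Media Ltd, giving 37% + 6% = 43%.
Chain via Orion Partners LP → Oakhollow Realty LP → Quarry Industries Corp. (R2): 35% × 81% × 47% × 41% = 5.463045% of Beacon Pharma AG.
Chain via Pinebrook Media Ltd → Bluewater Mining NL → Halcyon Logistics SA (R2): 43% × 94% × 39% × 14% = 2.206932% of Beacon Pharma AG.
Aggregating (R3): 5.463045% + 2.206932% = 7.669977%.

7.669977%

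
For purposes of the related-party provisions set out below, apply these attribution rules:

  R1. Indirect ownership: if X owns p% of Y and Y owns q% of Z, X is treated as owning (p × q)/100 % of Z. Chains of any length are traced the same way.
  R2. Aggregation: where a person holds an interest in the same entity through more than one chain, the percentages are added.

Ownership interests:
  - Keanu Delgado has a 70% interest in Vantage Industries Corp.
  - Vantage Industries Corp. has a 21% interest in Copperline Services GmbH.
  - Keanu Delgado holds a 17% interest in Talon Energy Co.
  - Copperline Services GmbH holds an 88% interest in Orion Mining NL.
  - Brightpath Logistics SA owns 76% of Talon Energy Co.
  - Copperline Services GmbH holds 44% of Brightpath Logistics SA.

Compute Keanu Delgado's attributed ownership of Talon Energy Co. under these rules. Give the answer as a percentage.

Chain via Vantage Industries Corp. → Copperline Services GmbH → Brightpath Logistics SA (R1): 70% × 21% × 44% × 76% = 4.91568% of Talon Energy Co.
Direct interest in Talon Energy Co: 17%.
Aggregating (R2): 4.91568% + 17% = 21.91568%.

21.91568%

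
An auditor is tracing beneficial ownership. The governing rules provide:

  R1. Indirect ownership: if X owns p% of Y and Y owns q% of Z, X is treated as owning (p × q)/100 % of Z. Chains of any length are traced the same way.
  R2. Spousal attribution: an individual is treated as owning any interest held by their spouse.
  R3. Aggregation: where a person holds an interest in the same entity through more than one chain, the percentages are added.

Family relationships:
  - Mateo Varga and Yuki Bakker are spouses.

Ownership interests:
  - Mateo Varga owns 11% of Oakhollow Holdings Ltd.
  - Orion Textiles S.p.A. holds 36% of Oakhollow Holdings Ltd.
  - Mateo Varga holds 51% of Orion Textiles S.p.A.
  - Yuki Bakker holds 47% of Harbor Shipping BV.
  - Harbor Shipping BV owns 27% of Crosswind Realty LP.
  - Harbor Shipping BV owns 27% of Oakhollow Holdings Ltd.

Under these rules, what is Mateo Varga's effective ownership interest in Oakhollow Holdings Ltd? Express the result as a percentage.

42.05%

By spousal attribution (R2), Mateo Varga is treated as owning Yuki Bakker's 47% interest in Harbor Shipping BV.
Chain via Orion Textiles S.p.A. (R1): 51% × 36% = 18.36% of Oakhollow Holdings Ltd.
Direct interest in Oakhollow Holdings Ltd: 11%.
Chain via Harbor Shipping BV (R1): 47% × 27% = 12.69% of Oakhollow Holdings Ltd.
Aggregating (R3): 18.36% + 11% + 12.69% = 42.05%.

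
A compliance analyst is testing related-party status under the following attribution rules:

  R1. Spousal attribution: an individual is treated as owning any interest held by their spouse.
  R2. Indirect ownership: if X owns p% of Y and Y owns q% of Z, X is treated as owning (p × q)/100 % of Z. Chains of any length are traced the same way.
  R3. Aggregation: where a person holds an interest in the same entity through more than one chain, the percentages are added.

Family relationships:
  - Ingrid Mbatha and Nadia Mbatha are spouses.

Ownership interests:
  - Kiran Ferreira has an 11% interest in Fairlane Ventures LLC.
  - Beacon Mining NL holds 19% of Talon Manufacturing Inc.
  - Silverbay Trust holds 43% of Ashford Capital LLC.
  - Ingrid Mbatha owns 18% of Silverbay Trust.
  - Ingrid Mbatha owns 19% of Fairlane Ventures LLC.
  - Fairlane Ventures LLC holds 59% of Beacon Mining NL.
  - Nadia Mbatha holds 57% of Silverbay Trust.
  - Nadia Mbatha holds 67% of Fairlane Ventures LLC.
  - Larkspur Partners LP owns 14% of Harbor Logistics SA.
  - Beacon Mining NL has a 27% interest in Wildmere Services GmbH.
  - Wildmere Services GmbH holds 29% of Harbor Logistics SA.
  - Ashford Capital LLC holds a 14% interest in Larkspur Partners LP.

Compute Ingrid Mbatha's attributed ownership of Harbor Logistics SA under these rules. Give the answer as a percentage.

By spousal attribution (R1), Ingrid Mbatha is treated as also owning Nadia Mbatha's interest in Fairlane Ventures LLC, giving 19% + 67% = 86%.
By spousal attribution (R1), Ingrid Mbatha is treated as also owning Nadia Mbatha's interest in Silverbay Trust, giving 18% + 57% = 75%.
Chain via Fairlane Ventures LLC → Beacon Mining NL → Wildmere Services GmbH (R2): 86% × 59% × 27% × 29% = 3.972942% of Harbor Logistics SA.
Chain via Silverbay Trust → Ashford Capital LLC → Larkspur Partners LP (R2): 75% × 43% × 14% × 14% = 0.6321% of Harbor Logistics SA.
Aggregating (R3): 3.972942% + 0.6321% = 4.605042%.

4.605042%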